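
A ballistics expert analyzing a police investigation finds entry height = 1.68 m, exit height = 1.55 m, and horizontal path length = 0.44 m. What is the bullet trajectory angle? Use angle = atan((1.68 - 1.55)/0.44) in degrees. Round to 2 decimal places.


Bullet trajectory angle:
Height difference = 1.68 - 1.55 = 0.13 m
angle = atan(0.13 / 0.44)
angle = atan(0.295455)
angle = 16.46 degrees

16.46


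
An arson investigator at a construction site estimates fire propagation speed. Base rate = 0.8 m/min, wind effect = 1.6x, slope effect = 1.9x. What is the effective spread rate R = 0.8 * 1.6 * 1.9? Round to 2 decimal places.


Fire spread rate calculation:
R = R0 * wind_factor * slope_factor
= 0.8 * 1.6 * 1.9
= 1.28 * 1.9
= 2.43 m/min

2.43


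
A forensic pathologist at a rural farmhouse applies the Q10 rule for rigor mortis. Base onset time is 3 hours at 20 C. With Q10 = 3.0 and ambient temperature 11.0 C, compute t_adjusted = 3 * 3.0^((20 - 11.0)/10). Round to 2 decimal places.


Rigor mortis time adjustment:
Exponent = (T_ref - T_actual) / 10 = (20 - 11.0) / 10 = 0.9
Q10 factor = 3.0^0.9 = 2.68788
t_adjusted = 3 * 2.68788 = 8.06 hours

8.06


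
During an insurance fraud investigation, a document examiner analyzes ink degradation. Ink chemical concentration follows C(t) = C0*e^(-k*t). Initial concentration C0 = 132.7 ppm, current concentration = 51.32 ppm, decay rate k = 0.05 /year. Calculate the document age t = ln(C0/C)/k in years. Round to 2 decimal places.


Document age estimation:
C0/C = 132.7 / 51.32 = 2.585737
ln(C0/C) = 0.950011
t = 0.950011 / 0.05 = 19.00 years

19.00


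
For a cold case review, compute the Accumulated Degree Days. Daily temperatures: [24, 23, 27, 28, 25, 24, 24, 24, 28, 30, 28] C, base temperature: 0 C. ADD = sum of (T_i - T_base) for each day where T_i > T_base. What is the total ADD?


Computing ADD day by day:
Day 1: max(0, 24 - 0) = 24
Day 2: max(0, 23 - 0) = 23
Day 3: max(0, 27 - 0) = 27
Day 4: max(0, 28 - 0) = 28
Day 5: max(0, 25 - 0) = 25
Day 6: max(0, 24 - 0) = 24
Day 7: max(0, 24 - 0) = 24
Day 8: max(0, 24 - 0) = 24
Day 9: max(0, 28 - 0) = 28
Day 10: max(0, 30 - 0) = 30
Day 11: max(0, 28 - 0) = 28
Total ADD = 285

285


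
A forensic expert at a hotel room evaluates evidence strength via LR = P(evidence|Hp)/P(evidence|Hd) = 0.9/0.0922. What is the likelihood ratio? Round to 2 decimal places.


Likelihood ratio calculation:
LR = P(E|Hp) / P(E|Hd)
LR = 0.9 / 0.0922
LR = 9.76

9.76


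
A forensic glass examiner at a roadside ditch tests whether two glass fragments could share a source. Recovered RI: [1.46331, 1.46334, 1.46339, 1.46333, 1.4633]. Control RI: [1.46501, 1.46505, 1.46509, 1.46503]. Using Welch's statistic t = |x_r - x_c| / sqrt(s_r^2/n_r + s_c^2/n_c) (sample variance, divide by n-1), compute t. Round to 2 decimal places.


Welch's t-criterion for glass RI comparison:
Recovered mean = sum / n_r = 7.31667 / 5 = 1.463334
Control mean = sum / n_c = 5.86018 / 4 = 1.465045
Recovered sample variance s_r^2 = 1.23e-09
Control sample variance s_c^2 = 1.16667e-09
Welch SE (unpooled) = sqrt(s_r^2/n_r + s_c^2/n_c) = sqrt(2.46e-10 + 2.91667e-10) = sqrt(5.37667e-10) = 2.31876e-05
|mean_r - mean_c| = 0.001711
t = 0.001711 / 2.31876e-05 = 73.79

73.79


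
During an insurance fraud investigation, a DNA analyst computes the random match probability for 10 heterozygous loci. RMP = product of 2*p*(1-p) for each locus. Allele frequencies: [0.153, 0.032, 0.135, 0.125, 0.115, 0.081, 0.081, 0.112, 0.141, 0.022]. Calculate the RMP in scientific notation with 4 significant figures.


Computing RMP for 10 loci:
Locus 1: 2 * 0.153 * 0.847 = 0.259182
Locus 2: 2 * 0.032 * 0.968 = 0.061952
Locus 3: 2 * 0.135 * 0.865 = 0.23355
Locus 4: 2 * 0.125 * 0.875 = 0.21875
Locus 5: 2 * 0.115 * 0.885 = 0.20355
Locus 6: 2 * 0.081 * 0.919 = 0.148878
Locus 7: 2 * 0.081 * 0.919 = 0.148878
Locus 8: 2 * 0.112 * 0.888 = 0.198912
Locus 9: 2 * 0.141 * 0.859 = 0.242238
Locus 10: 2 * 0.022 * 0.978 = 0.043032
RMP = 7.674e-09

7.674e-09


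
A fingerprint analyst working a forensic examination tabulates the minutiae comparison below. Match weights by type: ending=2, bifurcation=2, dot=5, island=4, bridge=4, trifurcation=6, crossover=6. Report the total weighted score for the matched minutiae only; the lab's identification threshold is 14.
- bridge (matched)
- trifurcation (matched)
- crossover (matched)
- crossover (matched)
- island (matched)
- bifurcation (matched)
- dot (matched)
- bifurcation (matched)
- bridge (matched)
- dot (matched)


Weighted minutiae match score:
  bridge: matched, +4 (running total 4)
  trifurcation: matched, +6 (running total 10)
  crossover: matched, +6 (running total 16)
  crossover: matched, +6 (running total 22)
  island: matched, +4 (running total 26)
  bifurcation: matched, +2 (running total 28)
  dot: matched, +5 (running total 33)
  bifurcation: matched, +2 (running total 35)
  bridge: matched, +4 (running total 39)
  dot: matched, +5 (running total 44)
Total score = 44
Threshold = 14; verdict = identification

44


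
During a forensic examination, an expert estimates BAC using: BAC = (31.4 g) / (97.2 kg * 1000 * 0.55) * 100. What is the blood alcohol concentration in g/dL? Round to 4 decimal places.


Applying the Widmark formula:
BAC = (dose_g / (body_wt * 1000 * r)) * 100
Denominator = 97.2 * 1000 * 0.55 = 53460
BAC = (31.4 / 53460) * 100
BAC = 0.0587 g/dL

0.0587


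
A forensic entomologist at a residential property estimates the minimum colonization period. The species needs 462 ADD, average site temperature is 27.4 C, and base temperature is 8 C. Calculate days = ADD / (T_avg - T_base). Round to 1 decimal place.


Insect development time:
Effective temperature = avg_temp - T_base = 27.4 - 8 = 19.4 C
Days = ADD / effective_temp = 462 / 19.4 = 23.8 days

23.8


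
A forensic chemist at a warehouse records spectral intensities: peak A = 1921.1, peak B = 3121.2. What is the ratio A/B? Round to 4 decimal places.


Spectral peak ratio:
Peak A = 1921.1 counts
Peak B = 3121.2 counts
Ratio = 1921.1 / 3121.2 = 0.6155

0.6155


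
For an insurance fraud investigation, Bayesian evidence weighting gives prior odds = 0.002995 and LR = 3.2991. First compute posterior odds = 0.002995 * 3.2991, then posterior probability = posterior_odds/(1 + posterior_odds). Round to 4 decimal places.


Bayesian evidence evaluation:
Posterior odds = prior_odds * LR = 0.002995 * 3.2991 = 0.009880804
Posterior probability = posterior_odds / (1 + posterior_odds)
= 0.009880804 / (1 + 0.009880804)
= 0.009880804 / 1.009880804
= 0.0098

0.0098


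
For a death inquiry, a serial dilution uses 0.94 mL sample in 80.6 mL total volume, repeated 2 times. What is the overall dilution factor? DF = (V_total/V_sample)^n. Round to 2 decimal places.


Dilution factor calculation:
Single dilution = V_total / V_sample = 80.6 / 0.94 ≈ 85.744681
Number of dilutions = 2
Total DF = (80.6 / 0.94)^2 (full precision, rounded at the end) = 7352.15

7352.15


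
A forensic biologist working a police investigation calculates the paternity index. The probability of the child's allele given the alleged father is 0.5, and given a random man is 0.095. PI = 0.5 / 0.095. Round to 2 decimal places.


Paternity Index calculation:
PI = P(allele|father) / P(allele|random)
PI = 0.5 / 0.095
PI = 5.26

5.26


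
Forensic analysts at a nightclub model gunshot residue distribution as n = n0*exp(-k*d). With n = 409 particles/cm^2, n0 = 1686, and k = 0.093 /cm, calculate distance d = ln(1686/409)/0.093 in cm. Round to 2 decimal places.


GSR distance calculation:
n0/n = 1686 / 409 = 4.122249
ln(n0/n) = 1.416399
d = 1.416399 / 0.093 = 15.23 cm

15.23


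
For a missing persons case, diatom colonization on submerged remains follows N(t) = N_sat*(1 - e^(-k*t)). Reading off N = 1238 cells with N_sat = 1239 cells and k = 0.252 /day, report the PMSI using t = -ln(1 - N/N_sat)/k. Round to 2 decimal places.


PMSI from diatom colonization curve:
N / N_sat = 1238 / 1239 = 0.999193
1 - N/N_sat = 0.000807
ln(1 - N/N_sat) = -7.122187
t = -ln(1 - N/N_sat) / k = -(-7.122187) / 0.252 = 28.26 days

28.26


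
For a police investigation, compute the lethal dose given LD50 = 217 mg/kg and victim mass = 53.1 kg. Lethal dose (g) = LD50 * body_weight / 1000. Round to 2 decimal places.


Lethal dose calculation:
Lethal dose = LD50 * body_weight / 1000
= 217 * 53.1 / 1000
= 11522.7 / 1000
= 11.52 g

11.52


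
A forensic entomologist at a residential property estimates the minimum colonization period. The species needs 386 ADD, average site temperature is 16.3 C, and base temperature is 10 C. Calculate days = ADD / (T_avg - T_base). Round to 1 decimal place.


Insect development time:
Effective temperature = avg_temp - T_base = 16.3 - 10 = 6.3 C
Days = ADD / effective_temp = 386 / 6.3 = 61.3 days

61.3


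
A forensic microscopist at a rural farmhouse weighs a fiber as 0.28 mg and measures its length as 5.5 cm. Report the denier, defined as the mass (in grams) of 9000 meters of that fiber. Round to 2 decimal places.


Denier calculation:
Mass in grams = 0.28 mg / 1000 = 0.00028 g
Length in meters = 5.5 cm / 100 = 0.055 m
Linear density = mass / length = 0.00028 / 0.055 = 0.00509091 g/m
Denier = (g/m) * 9000 = 0.00509091 * 9000 = 45.82

45.82


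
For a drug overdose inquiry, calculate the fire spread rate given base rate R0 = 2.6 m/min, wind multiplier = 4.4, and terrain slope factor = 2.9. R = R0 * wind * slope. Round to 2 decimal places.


Fire spread rate calculation:
R = R0 * wind_factor * slope_factor
= 2.6 * 4.4 * 2.9
= 11.44 * 2.9
= 33.18 m/min

33.18


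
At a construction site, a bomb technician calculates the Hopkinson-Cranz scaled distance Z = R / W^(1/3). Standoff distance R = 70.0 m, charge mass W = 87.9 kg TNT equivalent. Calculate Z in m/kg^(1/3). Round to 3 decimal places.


Scaled distance calculation:
W^(1/3) = 87.9^(1/3) = 4.446275
Z = R / W^(1/3) = 70.0 / 4.446275
Z = 15.744 m/kg^(1/3)

15.744


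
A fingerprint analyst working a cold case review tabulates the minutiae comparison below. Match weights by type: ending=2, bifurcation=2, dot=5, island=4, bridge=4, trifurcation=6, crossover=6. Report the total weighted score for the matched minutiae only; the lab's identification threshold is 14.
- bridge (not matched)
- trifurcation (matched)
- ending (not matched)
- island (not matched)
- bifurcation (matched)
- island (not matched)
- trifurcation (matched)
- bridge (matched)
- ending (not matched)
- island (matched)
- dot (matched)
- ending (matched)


Weighted minutiae match score:
  bridge: not matched, +0
  trifurcation: matched, +6 (running total 6)
  ending: not matched, +0
  island: not matched, +0
  bifurcation: matched, +2 (running total 8)
  island: not matched, +0
  trifurcation: matched, +6 (running total 14)
  bridge: matched, +4 (running total 18)
  ending: not matched, +0
  island: matched, +4 (running total 22)
  dot: matched, +5 (running total 27)
  ending: matched, +2 (running total 29)
Total score = 29
Threshold = 14; verdict = identification

29


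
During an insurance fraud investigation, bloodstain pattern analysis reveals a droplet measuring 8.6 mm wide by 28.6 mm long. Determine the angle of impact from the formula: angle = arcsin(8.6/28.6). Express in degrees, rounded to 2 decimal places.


Blood spatter impact angle calculation:
width / length = 8.6 / 28.6 = 0.300699
angle = arcsin(0.300699)
angle = 17.50 degrees

17.50


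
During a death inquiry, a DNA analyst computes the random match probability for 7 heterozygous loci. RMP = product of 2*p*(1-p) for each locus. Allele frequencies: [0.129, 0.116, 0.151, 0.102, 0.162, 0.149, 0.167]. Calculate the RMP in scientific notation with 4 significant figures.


Computing RMP for 7 loci:
Locus 1: 2 * 0.129 * 0.871 = 0.224718
Locus 2: 2 * 0.116 * 0.884 = 0.205088
Locus 3: 2 * 0.151 * 0.849 = 0.256398
Locus 4: 2 * 0.102 * 0.898 = 0.183192
Locus 5: 2 * 0.162 * 0.838 = 0.271512
Locus 6: 2 * 0.149 * 0.851 = 0.253598
Locus 7: 2 * 0.167 * 0.833 = 0.278222
RMP = 4.147e-05

4.147e-05


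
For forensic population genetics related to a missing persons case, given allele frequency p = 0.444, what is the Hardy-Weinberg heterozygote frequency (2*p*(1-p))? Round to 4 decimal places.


Hardy-Weinberg heterozygote frequency:
q = 1 - p = 1 - 0.444 = 0.556
2pq = 2 * 0.444 * 0.556 = 0.4937

0.4937


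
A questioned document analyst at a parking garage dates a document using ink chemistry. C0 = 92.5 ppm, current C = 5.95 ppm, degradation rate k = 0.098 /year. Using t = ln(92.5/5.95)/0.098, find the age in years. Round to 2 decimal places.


Document age estimation:
C0/C = 92.5 / 5.95 = 15.546218
ln(C0/C) = 2.743817
t = 2.743817 / 0.098 = 28.00 years

28.00


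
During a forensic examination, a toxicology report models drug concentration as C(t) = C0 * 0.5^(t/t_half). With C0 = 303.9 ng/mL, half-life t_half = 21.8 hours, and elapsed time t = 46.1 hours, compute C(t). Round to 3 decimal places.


Drug concentration decay:
Number of half-lives = t / t_half = 46.1 / 21.8 = 2.114679
Decay factor = 0.5^2.114679 = 0.23089695
C(t) = 303.9 * 0.23089695 = 70.170 ng/mL

70.170


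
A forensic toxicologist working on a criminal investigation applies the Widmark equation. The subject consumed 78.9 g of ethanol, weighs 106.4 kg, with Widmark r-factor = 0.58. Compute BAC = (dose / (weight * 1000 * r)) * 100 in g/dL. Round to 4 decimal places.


Applying the Widmark formula:
BAC = (dose_g / (body_wt * 1000 * r)) * 100
Denominator = 106.4 * 1000 * 0.58 = 61712
BAC = (78.9 / 61712) * 100
BAC = 0.1279 g/dL

0.1279


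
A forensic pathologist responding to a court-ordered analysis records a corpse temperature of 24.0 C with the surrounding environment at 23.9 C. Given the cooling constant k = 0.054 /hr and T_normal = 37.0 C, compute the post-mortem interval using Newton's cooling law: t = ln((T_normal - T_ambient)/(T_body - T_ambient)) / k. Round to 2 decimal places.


Using Newton's law of cooling:
t = ln((T_normal - T_ambient) / (T_body - T_ambient)) / k
T_normal - T_ambient = 13.1
T_body - T_ambient = 0.1
Ratio = 131
ln(ratio) = 4.875197
t = 4.875197 / 0.054 = 90.28 hours

90.28


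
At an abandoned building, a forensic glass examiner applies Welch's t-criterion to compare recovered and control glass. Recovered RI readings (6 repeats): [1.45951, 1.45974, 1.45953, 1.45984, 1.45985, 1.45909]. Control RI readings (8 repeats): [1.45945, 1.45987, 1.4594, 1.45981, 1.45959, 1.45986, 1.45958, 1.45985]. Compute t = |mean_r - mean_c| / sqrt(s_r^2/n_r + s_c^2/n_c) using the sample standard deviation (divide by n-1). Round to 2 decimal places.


Welch's t-criterion for glass RI comparison:
Recovered mean = sum / n_r = 8.75756 / 6 = 1.4595933
Control mean = sum / n_c = 11.67741 / 8 = 1.4596763
Recovered sample variance s_r^2 = 8.25067e-08
Control sample variance s_c^2 = 3.76554e-08
Welch SE (unpooled) = sqrt(s_r^2/n_r + s_c^2/n_c) = sqrt(1.37511e-08 + 4.70692e-09) = sqrt(1.8458e-08) = 0.00013586
|mean_r - mean_c| = 8.29167e-05
t = 8.29167e-05 / 0.00013586 = 0.61

0.61


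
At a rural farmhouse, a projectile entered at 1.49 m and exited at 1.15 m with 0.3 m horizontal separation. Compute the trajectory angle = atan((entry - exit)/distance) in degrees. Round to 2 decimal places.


Bullet trajectory angle:
Height difference = 1.49 - 1.15 = 0.34 m
angle = atan(0.34 / 0.3)
angle = atan(1.133333)
angle = 48.58 degrees

48.58


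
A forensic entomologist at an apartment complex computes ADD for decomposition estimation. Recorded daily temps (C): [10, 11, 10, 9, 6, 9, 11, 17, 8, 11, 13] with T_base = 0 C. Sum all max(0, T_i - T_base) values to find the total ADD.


Computing ADD day by day:
Day 1: max(0, 10 - 0) = 10
Day 2: max(0, 11 - 0) = 11
Day 3: max(0, 10 - 0) = 10
Day 4: max(0, 9 - 0) = 9
Day 5: max(0, 6 - 0) = 6
Day 6: max(0, 9 - 0) = 9
Day 7: max(0, 11 - 0) = 11
Day 8: max(0, 17 - 0) = 17
Day 9: max(0, 8 - 0) = 8
Day 10: max(0, 11 - 0) = 11
Day 11: max(0, 13 - 0) = 13
Total ADD = 115

115


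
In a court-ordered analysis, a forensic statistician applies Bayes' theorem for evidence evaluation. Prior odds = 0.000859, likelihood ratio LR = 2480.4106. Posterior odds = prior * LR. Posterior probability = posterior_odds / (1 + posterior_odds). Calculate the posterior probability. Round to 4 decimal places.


Bayesian evidence evaluation:
Posterior odds = prior_odds * LR = 0.000859 * 2480.4106 = 2.130673
Posterior probability = posterior_odds / (1 + posterior_odds)
= 2.130673 / (1 + 2.130673)
= 2.130673 / 3.130673
= 0.6806

0.6806


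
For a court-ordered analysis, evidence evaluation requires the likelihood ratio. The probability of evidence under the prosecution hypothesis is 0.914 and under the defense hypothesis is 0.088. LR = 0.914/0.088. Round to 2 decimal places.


Likelihood ratio calculation:
LR = P(E|Hp) / P(E|Hd)
LR = 0.914 / 0.088
LR = 10.39

10.39


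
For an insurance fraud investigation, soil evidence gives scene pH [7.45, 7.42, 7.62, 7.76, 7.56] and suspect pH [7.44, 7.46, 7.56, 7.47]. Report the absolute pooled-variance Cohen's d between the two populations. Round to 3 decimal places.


Pooled-variance Cohen's d for soil pH comparison:
Scene mean = 37.81 / 5 = 7.562
Suspect mean = 29.93 / 4 = 7.4825
Scene sample variance s_s^2 = 0.01882
Suspect sample variance s_c^2 = 0.002825
Pooled variance = ((n_s-1)*s_s^2 + (n_c-1)*s_c^2) / (n_s + n_c - 2) = 0.011965
Pooled SD = sqrt(0.011965) = 0.109385
Mean difference = 0.0795
|d| = |0.0795| / 0.109385 = 0.727

0.727


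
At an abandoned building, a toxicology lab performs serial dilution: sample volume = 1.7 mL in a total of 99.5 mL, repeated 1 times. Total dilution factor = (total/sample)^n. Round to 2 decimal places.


Dilution factor calculation:
Single dilution = V_total / V_sample = 99.5 / 1.7 ≈ 58.529412
Number of dilutions = 1
Total DF = (99.5 / 1.7)^1 (full precision, rounded at the end) = 58.53

58.53


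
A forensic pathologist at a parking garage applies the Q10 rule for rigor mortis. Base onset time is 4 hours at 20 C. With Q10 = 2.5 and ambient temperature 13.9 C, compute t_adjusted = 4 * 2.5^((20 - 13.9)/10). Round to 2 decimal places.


Rigor mortis time adjustment:
Exponent = (T_ref - T_actual) / 10 = (20 - 13.9) / 10 = 0.61
Q10 factor = 2.5^0.61 = 1.74881
t_adjusted = 4 * 1.74881 = 7.00 hours

7.00


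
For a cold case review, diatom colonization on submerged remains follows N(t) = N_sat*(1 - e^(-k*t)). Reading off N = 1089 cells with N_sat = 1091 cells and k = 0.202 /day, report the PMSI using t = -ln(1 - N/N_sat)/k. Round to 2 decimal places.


PMSI from diatom colonization curve:
N / N_sat = 1089 / 1091 = 0.998167
1 - N/N_sat = 0.001833
ln(1 - N/N_sat) = -6.301801
t = -ln(1 - N/N_sat) / k = -(-6.301801) / 0.202 = 31.20 days

31.20


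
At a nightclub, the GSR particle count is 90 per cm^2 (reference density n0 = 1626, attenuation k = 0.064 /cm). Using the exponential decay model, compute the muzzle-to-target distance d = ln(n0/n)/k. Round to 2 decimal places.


GSR distance calculation:
n0/n = 1626 / 90 = 18.066667
ln(n0/n) = 2.894069
d = 2.894069 / 0.064 = 45.22 cm

45.22


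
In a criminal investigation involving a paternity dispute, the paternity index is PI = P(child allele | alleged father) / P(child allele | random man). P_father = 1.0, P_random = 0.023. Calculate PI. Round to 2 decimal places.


Paternity Index calculation:
PI = P(allele|father) / P(allele|random)
PI = 1.0 / 0.023
PI = 43.48

43.48


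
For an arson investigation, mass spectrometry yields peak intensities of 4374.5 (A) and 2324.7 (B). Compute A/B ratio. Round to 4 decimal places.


Spectral peak ratio:
Peak A = 4374.5 counts
Peak B = 2324.7 counts
Ratio = 4374.5 / 2324.7 = 1.8817

1.8817


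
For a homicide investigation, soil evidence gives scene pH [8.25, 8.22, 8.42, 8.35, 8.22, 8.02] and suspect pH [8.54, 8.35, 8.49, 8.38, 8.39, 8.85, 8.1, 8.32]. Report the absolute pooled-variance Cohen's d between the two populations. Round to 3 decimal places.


Pooled-variance Cohen's d for soil pH comparison:
Scene mean = 49.48 / 6 = 8.246667
Suspect mean = 67.42 / 8 = 8.4275
Scene sample variance s_s^2 = 0.018707
Suspect sample variance s_c^2 = 0.046221
Pooled variance = ((n_s-1)*s_s^2 + (n_c-1)*s_c^2) / (n_s + n_c - 2) = 0.034757
Pooled SD = sqrt(0.034757) = 0.186432
Mean difference = -0.180833
|d| = |-0.180833| / 0.186432 = 0.970

0.970


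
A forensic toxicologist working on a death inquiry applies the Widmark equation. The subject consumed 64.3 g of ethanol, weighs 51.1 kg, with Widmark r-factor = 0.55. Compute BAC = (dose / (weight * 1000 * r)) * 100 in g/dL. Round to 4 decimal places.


Applying the Widmark formula:
BAC = (dose_g / (body_wt * 1000 * r)) * 100
Denominator = 51.1 * 1000 * 0.55 = 28105
BAC = (64.3 / 28105) * 100
BAC = 0.2288 g/dL

0.2288


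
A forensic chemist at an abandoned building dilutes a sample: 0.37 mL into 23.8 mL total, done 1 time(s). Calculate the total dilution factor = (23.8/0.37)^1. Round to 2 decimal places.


Dilution factor calculation:
Single dilution = V_total / V_sample = 23.8 / 0.37 ≈ 64.324324
Number of dilutions = 1
Total DF = (23.8 / 0.37)^1 (full precision, rounded at the end) = 64.32

64.32


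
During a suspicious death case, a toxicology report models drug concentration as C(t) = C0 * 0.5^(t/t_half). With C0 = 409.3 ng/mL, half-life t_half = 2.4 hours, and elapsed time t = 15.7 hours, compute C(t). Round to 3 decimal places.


Drug concentration decay:
Number of half-lives = t / t_half = 15.7 / 2.4 = 6.541667
Decay factor = 0.5^6.541667 = 0.01073401
C(t) = 409.3 * 0.01073401 = 4.393 ng/mL

4.393


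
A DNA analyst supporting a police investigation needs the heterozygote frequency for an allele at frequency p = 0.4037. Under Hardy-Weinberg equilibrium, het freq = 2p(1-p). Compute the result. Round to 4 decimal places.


Hardy-Weinberg heterozygote frequency:
q = 1 - p = 1 - 0.4037 = 0.5963
2pq = 2 * 0.4037 * 0.5963 = 0.4815

0.4815


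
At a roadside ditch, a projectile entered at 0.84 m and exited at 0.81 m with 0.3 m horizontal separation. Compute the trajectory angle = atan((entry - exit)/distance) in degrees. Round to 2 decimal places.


Bullet trajectory angle:
Height difference = 0.84 - 0.81 = 0.03 m
angle = atan(0.03 / 0.3)
angle = atan(0.1)
angle = 5.71 degrees

5.71


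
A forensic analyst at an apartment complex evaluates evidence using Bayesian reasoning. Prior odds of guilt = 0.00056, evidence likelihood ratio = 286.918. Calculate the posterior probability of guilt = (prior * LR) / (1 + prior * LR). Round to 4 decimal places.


Bayesian evidence evaluation:
Posterior odds = prior_odds * LR = 0.00056 * 286.918 = 0.1606741
Posterior probability = posterior_odds / (1 + posterior_odds)
= 0.1606741 / (1 + 0.1606741)
= 0.1606741 / 1.1606741
= 0.1384

0.1384


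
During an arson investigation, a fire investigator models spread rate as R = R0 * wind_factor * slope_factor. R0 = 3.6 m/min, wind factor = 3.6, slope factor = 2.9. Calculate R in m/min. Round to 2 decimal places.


Fire spread rate calculation:
R = R0 * wind_factor * slope_factor
= 3.6 * 3.6 * 2.9
= 12.96 * 2.9
= 37.58 m/min

37.58


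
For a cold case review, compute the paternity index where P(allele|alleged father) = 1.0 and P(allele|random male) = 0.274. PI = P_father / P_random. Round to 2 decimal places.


Paternity Index calculation:
PI = P(allele|father) / P(allele|random)
PI = 1.0 / 0.274
PI = 3.65

3.65


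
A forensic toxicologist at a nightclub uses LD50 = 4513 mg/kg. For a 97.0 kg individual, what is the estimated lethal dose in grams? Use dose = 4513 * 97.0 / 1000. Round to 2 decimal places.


Lethal dose calculation:
Lethal dose = LD50 * body_weight / 1000
= 4513 * 97.0 / 1000
= 437761 / 1000
= 437.76 g

437.76


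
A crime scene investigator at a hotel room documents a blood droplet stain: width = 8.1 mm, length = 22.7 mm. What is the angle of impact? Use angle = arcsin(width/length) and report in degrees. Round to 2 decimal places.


Blood spatter impact angle calculation:
width / length = 8.1 / 22.7 = 0.356828
angle = arcsin(0.356828)
angle = 20.91 degrees

20.91


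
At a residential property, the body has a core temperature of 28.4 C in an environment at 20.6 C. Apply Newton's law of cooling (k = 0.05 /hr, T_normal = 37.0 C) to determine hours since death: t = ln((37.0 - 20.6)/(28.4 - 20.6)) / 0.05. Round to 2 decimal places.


Using Newton's law of cooling:
t = ln((T_normal - T_ambient) / (T_body - T_ambient)) / k
T_normal - T_ambient = 16.4
T_body - T_ambient = 7.8
Ratio = 2.102564
ln(ratio) = 0.743158
t = 0.743158 / 0.05 = 14.86 hours

14.86


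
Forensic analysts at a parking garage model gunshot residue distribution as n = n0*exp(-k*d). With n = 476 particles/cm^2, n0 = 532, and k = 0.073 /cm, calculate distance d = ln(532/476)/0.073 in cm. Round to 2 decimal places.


GSR distance calculation:
n0/n = 532 / 476 = 1.117647
ln(n0/n) = 0.111226
d = 0.111226 / 0.073 = 1.52 cm

1.52


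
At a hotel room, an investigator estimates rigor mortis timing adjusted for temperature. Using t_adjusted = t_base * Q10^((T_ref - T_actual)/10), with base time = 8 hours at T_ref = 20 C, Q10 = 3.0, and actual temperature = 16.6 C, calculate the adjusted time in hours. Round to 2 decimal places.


Rigor mortis time adjustment:
Exponent = (T_ref - T_actual) / 10 = (20 - 16.6) / 10 = 0.34
Q10 factor = 3.0^0.34 = 1.45285
t_adjusted = 8 * 1.45285 = 11.62 hours

11.62


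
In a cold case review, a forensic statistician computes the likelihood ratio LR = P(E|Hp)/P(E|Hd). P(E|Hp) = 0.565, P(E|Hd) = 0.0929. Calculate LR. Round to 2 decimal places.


Likelihood ratio calculation:
LR = P(E|Hp) / P(E|Hd)
LR = 0.565 / 0.0929
LR = 6.08

6.08


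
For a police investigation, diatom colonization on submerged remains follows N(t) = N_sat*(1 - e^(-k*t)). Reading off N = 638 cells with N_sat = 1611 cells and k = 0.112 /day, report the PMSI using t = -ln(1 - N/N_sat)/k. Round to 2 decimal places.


PMSI from diatom colonization curve:
N / N_sat = 638 / 1611 = 0.396027
1 - N/N_sat = 0.603973
ln(1 - N/N_sat) = -0.504226
t = -ln(1 - N/N_sat) / k = -(-0.504226) / 0.112 = 4.50 days

4.50


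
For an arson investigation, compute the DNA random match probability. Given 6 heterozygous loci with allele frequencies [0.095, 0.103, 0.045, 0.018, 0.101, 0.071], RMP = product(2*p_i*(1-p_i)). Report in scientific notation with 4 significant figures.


Computing RMP for 6 loci:
Locus 1: 2 * 0.095 * 0.905 = 0.17195
Locus 2: 2 * 0.103 * 0.897 = 0.184782
Locus 3: 2 * 0.045 * 0.955 = 0.08595
Locus 4: 2 * 0.018 * 0.982 = 0.035352
Locus 5: 2 * 0.101 * 0.899 = 0.181598
Locus 6: 2 * 0.071 * 0.929 = 0.131918
RMP = 2.313e-06

2.313e-06


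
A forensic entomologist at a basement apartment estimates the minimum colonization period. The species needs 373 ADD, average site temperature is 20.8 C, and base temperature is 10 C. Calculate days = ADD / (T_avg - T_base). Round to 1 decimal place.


Insect development time:
Effective temperature = avg_temp - T_base = 20.8 - 10 = 10.8 C
Days = ADD / effective_temp = 373 / 10.8 = 34.5 days

34.5


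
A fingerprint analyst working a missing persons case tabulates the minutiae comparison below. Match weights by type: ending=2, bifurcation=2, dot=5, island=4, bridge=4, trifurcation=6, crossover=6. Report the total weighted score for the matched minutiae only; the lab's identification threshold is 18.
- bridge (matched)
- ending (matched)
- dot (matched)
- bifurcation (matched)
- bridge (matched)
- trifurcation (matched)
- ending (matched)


Weighted minutiae match score:
  bridge: matched, +4 (running total 4)
  ending: matched, +2 (running total 6)
  dot: matched, +5 (running total 11)
  bifurcation: matched, +2 (running total 13)
  bridge: matched, +4 (running total 17)
  trifurcation: matched, +6 (running total 23)
  ending: matched, +2 (running total 25)
Total score = 25
Threshold = 18; verdict = identification

25


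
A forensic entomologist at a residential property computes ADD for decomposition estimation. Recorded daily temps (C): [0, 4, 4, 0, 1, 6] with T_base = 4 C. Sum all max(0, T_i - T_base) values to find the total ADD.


Computing ADD day by day:
Day 1: max(0, 0 - 4) = 0
Day 2: max(0, 4 - 4) = 0
Day 3: max(0, 4 - 4) = 0
Day 4: max(0, 0 - 4) = 0
Day 5: max(0, 1 - 4) = 0
Day 6: max(0, 6 - 4) = 2
Total ADD = 2

2


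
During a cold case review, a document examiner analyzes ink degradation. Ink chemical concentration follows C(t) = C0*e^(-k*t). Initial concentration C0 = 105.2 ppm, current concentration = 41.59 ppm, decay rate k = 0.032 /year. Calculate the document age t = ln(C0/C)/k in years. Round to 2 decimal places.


Document age estimation:
C0/C = 105.2 / 41.59 = 2.529454
ln(C0/C) = 0.928003
t = 0.928003 / 0.032 = 29.00 years

29.00


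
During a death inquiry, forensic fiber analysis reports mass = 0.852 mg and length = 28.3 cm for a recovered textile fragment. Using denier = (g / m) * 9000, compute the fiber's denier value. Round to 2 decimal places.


Denier calculation:
Mass in grams = 0.852 mg / 1000 = 0.000852 g
Length in meters = 28.3 cm / 100 = 0.283 m
Linear density = mass / length = 0.000852 / 0.283 = 0.0030106 g/m
Denier = (g/m) * 9000 = 0.0030106 * 9000 = 27.10

27.10


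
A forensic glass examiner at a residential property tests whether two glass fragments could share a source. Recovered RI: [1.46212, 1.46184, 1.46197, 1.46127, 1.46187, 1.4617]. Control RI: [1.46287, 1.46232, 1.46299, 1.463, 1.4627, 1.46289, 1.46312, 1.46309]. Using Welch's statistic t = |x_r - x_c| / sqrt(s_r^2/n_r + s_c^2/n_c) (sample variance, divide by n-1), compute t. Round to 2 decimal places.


Welch's t-criterion for glass RI comparison:
Recovered mean = sum / n_r = 8.77077 / 6 = 1.461795
Control mean = sum / n_c = 11.70298 / 8 = 1.4628725
Recovered sample variance s_r^2 = 8.571e-08
Control sample variance s_c^2 = 6.77071e-08
Welch SE (unpooled) = sqrt(s_r^2/n_r + s_c^2/n_c) = sqrt(1.4285e-08 + 8.46339e-09) = sqrt(2.27484e-08) = 0.000150826
|mean_r - mean_c| = 0.0010775
t = 0.0010775 / 0.000150826 = 7.14

7.14


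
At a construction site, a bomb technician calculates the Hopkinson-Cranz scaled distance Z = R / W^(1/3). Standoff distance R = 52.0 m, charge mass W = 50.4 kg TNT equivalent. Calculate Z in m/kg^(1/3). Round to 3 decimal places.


Scaled distance calculation:
W^(1/3) = 50.4^(1/3) = 3.69383
Z = R / W^(1/3) = 52.0 / 3.69383
Z = 14.078 m/kg^(1/3)

14.078


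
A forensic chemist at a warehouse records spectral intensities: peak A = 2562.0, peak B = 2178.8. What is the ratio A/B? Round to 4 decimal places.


Spectral peak ratio:
Peak A = 2562.0 counts
Peak B = 2178.8 counts
Ratio = 2562.0 / 2178.8 = 1.1759

1.1759


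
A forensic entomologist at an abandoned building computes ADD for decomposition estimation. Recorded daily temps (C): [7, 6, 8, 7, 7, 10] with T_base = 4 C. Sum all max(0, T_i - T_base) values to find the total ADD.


Computing ADD day by day:
Day 1: max(0, 7 - 4) = 3
Day 2: max(0, 6 - 4) = 2
Day 3: max(0, 8 - 4) = 4
Day 4: max(0, 7 - 4) = 3
Day 5: max(0, 7 - 4) = 3
Day 6: max(0, 10 - 4) = 6
Total ADD = 21

21


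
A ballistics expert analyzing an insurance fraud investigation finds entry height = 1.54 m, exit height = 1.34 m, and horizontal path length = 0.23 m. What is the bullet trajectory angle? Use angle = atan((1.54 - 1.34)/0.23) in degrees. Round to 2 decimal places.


Bullet trajectory angle:
Height difference = 1.54 - 1.34 = 0.2 m
angle = atan(0.2 / 0.23)
angle = atan(0.869565)
angle = 41.01 degrees

41.01


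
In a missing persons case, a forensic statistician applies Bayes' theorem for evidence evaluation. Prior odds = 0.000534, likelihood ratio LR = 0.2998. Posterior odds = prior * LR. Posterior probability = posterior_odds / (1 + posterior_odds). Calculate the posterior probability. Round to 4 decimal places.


Bayesian evidence evaluation:
Posterior odds = prior_odds * LR = 0.000534 * 0.2998 = 0.0001600932
Posterior probability = posterior_odds / (1 + posterior_odds)
= 0.0001600932 / (1 + 0.0001600932)
= 0.0001600932 / 1.0001600932
= 0.0002

0.0002


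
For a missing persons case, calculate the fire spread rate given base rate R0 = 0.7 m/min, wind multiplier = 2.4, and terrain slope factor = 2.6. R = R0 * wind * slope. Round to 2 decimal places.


Fire spread rate calculation:
R = R0 * wind_factor * slope_factor
= 0.7 * 2.4 * 2.6
= 1.68 * 2.6
= 4.37 m/min

4.37


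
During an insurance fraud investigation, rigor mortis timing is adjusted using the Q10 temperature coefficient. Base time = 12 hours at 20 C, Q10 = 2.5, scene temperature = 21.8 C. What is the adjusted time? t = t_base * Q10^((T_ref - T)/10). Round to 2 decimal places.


Rigor mortis time adjustment:
Exponent = (T_ref - T_actual) / 10 = (20 - 21.8) / 10 = -0.18
Q10 factor = 2.5^-0.18 = 0.84795
t_adjusted = 12 * 0.84795 = 10.18 hours

10.18


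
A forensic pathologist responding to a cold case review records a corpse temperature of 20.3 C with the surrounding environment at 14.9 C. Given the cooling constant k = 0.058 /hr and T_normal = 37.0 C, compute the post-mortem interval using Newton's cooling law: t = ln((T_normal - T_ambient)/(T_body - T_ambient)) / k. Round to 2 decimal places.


Using Newton's law of cooling:
t = ln((T_normal - T_ambient) / (T_body - T_ambient)) / k
T_normal - T_ambient = 22.1
T_body - T_ambient = 5.4
Ratio = 4.092593
ln(ratio) = 1.409179
t = 1.409179 / 0.058 = 24.30 hours

24.30


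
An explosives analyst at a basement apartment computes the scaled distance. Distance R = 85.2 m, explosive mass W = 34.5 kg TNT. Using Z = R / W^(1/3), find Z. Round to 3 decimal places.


Scaled distance calculation:
W^(1/3) = 34.5^(1/3) = 3.255415
Z = R / W^(1/3) = 85.2 / 3.255415
Z = 26.172 m/kg^(1/3)

26.172


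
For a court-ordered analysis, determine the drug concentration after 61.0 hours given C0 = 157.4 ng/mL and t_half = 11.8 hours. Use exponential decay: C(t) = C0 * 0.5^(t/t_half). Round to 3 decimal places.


Drug concentration decay:
Number of half-lives = t / t_half = 61.0 / 11.8 = 5.169492
Decay factor = 0.5^5.169492 = 0.02778612
C(t) = 157.4 * 0.02778612 = 4.374 ng/mL

4.374


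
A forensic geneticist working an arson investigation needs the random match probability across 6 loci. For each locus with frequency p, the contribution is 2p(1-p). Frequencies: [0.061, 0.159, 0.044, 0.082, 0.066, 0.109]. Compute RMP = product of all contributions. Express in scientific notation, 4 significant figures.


Computing RMP for 6 loci:
Locus 1: 2 * 0.061 * 0.939 = 0.114558
Locus 2: 2 * 0.159 * 0.841 = 0.267438
Locus 3: 2 * 0.044 * 0.956 = 0.084128
Locus 4: 2 * 0.082 * 0.918 = 0.150552
Locus 5: 2 * 0.066 * 0.934 = 0.123288
Locus 6: 2 * 0.109 * 0.891 = 0.194238
RMP = 9.292e-06

9.292e-06


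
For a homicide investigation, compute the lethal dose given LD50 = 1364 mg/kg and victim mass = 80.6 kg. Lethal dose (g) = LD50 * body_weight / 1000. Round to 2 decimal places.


Lethal dose calculation:
Lethal dose = LD50 * body_weight / 1000
= 1364 * 80.6 / 1000
= 109938.4 / 1000
= 109.94 g

109.94


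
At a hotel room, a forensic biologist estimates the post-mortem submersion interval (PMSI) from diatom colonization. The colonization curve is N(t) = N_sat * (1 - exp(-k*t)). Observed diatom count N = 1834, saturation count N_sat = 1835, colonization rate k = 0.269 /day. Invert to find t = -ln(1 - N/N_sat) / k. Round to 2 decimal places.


PMSI from diatom colonization curve:
N / N_sat = 1834 / 1835 = 0.999455
1 - N/N_sat = 0.000545
ln(1 - N/N_sat) = -7.514725
t = -ln(1 - N/N_sat) / k = -(-7.514725) / 0.269 = 27.94 days

27.94


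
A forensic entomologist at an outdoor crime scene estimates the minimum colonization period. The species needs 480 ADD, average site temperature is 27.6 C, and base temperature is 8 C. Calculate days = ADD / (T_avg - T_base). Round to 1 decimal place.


Insect development time:
Effective temperature = avg_temp - T_base = 27.6 - 8 = 19.6 C
Days = ADD / effective_temp = 480 / 19.6 = 24.5 days

24.5


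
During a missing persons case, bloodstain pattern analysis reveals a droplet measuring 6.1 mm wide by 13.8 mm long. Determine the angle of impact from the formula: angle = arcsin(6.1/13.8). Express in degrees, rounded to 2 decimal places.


Blood spatter impact angle calculation:
width / length = 6.1 / 13.8 = 0.442029
angle = arcsin(0.442029)
angle = 26.23 degrees

26.23


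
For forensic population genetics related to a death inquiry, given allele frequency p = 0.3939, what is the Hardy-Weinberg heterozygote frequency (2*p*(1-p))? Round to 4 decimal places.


Hardy-Weinberg heterozygote frequency:
q = 1 - p = 1 - 0.3939 = 0.6061
2pq = 2 * 0.3939 * 0.6061 = 0.4775

0.4775


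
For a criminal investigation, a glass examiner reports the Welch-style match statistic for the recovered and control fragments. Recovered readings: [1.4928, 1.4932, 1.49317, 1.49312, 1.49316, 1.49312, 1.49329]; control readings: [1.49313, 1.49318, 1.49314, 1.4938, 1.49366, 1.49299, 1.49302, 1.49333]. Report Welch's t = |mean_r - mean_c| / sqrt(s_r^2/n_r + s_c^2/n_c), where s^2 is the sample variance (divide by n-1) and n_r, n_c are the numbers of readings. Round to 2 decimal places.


Welch's t-criterion for glass RI comparison:
Recovered mean = sum / n_r = 10.45186 / 7 = 1.4931229
Control mean = sum / n_c = 11.94625 / 8 = 1.4932812
Recovered sample variance s_r^2 = 2.36238e-08
Control sample variance s_c^2 = 8.87268e-08
Welch SE (unpooled) = sqrt(s_r^2/n_r + s_c^2/n_c) = sqrt(3.37483e-09 + 1.10908e-08) = sqrt(1.44656e-08) = 0.000120273
|mean_r - mean_c| = 0.000158393
t = 0.000158393 / 0.000120273 = 1.32

1.32


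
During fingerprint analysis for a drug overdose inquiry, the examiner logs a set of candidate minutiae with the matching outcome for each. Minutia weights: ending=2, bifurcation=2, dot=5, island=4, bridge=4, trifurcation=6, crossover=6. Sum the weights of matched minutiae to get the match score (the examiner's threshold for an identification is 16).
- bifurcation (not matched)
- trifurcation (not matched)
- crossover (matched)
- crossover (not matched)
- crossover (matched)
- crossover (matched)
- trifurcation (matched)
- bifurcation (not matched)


Weighted minutiae match score:
  bifurcation: not matched, +0
  trifurcation: not matched, +0
  crossover: matched, +6 (running total 6)
  crossover: not matched, +0
  crossover: matched, +6 (running total 12)
  crossover: matched, +6 (running total 18)
  trifurcation: matched, +6 (running total 24)
  bifurcation: not matched, +0
Total score = 24
Threshold = 16; verdict = identification

24


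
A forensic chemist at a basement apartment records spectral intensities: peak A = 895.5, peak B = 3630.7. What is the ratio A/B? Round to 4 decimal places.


Spectral peak ratio:
Peak A = 895.5 counts
Peak B = 3630.7 counts
Ratio = 895.5 / 3630.7 = 0.2466

0.2466


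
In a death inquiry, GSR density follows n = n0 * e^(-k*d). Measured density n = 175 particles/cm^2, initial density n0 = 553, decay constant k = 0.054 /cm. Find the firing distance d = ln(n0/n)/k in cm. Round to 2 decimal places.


GSR distance calculation:
n0/n = 553 / 175 = 3.16
ln(n0/n) = 1.150572
d = 1.150572 / 0.054 = 21.31 cm

21.31


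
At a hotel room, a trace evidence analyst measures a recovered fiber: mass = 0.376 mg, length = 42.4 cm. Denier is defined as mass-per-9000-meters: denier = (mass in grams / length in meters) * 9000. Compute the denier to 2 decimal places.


Denier calculation:
Mass in grams = 0.376 mg / 1000 = 0.000376 g
Length in meters = 42.4 cm / 100 = 0.424 m
Linear density = mass / length = 0.000376 / 0.424 = 0.00088679 g/m
Denier = (g/m) * 9000 = 0.00088679 * 9000 = 7.98

7.98


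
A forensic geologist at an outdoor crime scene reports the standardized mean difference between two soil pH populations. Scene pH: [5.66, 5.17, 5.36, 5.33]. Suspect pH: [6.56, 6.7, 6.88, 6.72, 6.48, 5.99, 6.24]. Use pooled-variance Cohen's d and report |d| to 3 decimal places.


Pooled-variance Cohen's d for soil pH comparison:
Scene mean = 21.52 / 4 = 5.38
Suspect mean = 45.57 / 7 = 6.51
Scene sample variance s_s^2 = 0.0418
Suspect sample variance s_c^2 = 0.093967
Pooled variance = ((n_s-1)*s_s^2 + (n_c-1)*s_c^2) / (n_s + n_c - 2) = 0.076578
Pooled SD = sqrt(0.076578) = 0.276727
Mean difference = -1.13
|d| = |-1.13| / 0.276727 = 4.083

4.083
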